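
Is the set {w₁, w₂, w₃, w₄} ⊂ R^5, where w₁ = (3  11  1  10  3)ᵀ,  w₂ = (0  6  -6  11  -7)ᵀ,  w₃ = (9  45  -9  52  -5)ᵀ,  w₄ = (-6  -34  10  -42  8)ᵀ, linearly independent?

linearly dependent

Row-reduce the matrix whose columns are w₁, w₂, w₃, w₄.
The reduction yields 2 nonzero rows, so the rank is 2.
Since rank 2 < 4, the set is linearly dependent.
Indeed 3w₁ + 2w₂ - w₃ = 0.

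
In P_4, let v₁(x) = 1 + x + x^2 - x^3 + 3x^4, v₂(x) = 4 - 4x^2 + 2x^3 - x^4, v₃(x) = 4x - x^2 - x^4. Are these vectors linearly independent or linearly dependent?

linearly independent

Write each element as a coordinate vector in ℝ⁵ using {1, x, …, x^4}.
Place the vectors as rows of a 3×5 matrix and reduce to echelon form.
The reduction yields 3 nonzero rows, so the rank is 3.
Since rank = 3 (the number of vectors), the set is linearly independent.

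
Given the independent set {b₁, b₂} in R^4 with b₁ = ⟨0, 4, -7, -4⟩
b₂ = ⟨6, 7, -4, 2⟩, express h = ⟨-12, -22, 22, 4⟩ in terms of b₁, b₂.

h = -2b₁ - 2b₂

Solve the system with b₁, b₂ as columns and h as the right-hand side.
Back-substitution yields (c₁, c₂) = (-2, -2).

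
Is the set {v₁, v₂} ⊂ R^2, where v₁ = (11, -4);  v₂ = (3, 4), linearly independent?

linearly independent

Place the vectors as rows of a 2×2 matrix and reduce to echelon form.
The reduction yields 2 nonzero rows, so the rank is 2.
Since rank = 2 (the number of vectors), the set is linearly independent.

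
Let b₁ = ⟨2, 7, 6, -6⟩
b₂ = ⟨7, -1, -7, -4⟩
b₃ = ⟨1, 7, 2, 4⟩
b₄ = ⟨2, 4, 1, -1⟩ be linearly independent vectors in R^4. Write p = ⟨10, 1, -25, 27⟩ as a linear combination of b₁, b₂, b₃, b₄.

Set up the augmented matrix [b₁ | b₂ | b₃ | b₄ | p] and row-reduce.
Back-substitution yields (α₁, …, α₄) = (-3, 2, 4, -1).

p = -3b₁ + 2b₂ + 4b₃ - b₄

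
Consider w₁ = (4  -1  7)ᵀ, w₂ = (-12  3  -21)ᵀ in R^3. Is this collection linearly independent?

linearly dependent

Row-reduce the matrix whose columns are w₁, w₂.
The reduction yields 1 nonzero row, so the rank is 1.
Since rank 1 < 2, the set is linearly dependent.
Indeed 3w₁ + w₂ = 0.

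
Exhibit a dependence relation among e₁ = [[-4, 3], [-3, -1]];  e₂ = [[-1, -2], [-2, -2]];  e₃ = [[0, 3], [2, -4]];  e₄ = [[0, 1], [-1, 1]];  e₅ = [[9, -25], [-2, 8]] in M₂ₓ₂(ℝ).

3e₁ - 3e₂ + 3e₃ + e₄ + e₅ = 0

Write each element as a vector in ℝ⁴ using {E₁₁, E₁₂, E₂₁, E₂₂}.
Set up α₁e₁ + … + α₅e₅ = 0 and solve the homogeneous system.
One solution (up to scaling) is (3, -3, 3, 1, 1).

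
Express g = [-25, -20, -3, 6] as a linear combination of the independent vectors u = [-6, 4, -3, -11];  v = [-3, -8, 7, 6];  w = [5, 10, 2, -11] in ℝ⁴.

Since u, v, w are independent, the coefficients expressing g are uniquely determined by a linear system.
The system has the unique solution (c₁, c₂, c₃) = (2, 1, -2).

g = 2u + v - 2w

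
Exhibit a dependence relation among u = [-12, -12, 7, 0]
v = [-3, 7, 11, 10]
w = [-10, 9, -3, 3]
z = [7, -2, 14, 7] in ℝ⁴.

Set up α₁u + … + α₄z = 0 and solve the homogeneous system.
One solution (up to scaling) is (0, 1, -1, -1).

v - w - z = 0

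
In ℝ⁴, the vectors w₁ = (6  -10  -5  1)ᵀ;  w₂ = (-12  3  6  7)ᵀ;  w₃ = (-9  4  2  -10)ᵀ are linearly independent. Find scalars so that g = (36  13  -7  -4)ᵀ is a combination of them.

g = -3w₁ - 3w₂ - 2w₃

Write g = α₁w₁ + … + α₃w₃ and equate components.
The system has the unique solution (α₁, α₂, α₃) = (-3, -3, -2).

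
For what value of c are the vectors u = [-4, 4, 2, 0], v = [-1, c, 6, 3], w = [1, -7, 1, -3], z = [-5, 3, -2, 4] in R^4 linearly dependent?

The set is linearly dependent precisely when det[u; v; w; z] = 0.
Cofactor expansion gives det = 30*c - 1050.
Solving 30*c - 1050 = 0 yields c = 35.

c = 35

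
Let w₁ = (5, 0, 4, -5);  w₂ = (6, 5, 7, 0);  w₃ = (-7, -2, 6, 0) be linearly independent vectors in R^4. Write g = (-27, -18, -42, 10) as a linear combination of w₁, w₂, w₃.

g = -2w₁ - 4w₂ - w₃

Set up the augmented matrix [w₁ | w₂ | w₃ | g] and row-reduce.
The system has the unique solution (c₁, c₂, c₃) = (-2, -4, -1).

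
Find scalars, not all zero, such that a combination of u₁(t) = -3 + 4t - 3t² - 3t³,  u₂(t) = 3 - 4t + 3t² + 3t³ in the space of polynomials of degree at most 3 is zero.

u₁ + u₂ = 0

Take coordinates with respect to {1, t, …, t³}.
Set up α₁u₁ + α₂u₂ = 0 and solve the homogeneous system.
One solution (up to scaling) is (1, 1).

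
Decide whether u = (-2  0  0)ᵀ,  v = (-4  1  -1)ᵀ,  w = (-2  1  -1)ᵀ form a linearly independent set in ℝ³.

Row-reduce the matrix whose columns are u, v, w.
The reduction yields 2 nonzero rows, so the rank is 2.
Since rank 2 < 3, the set is linearly dependent.
Indeed u - v + w = 0.

linearly dependent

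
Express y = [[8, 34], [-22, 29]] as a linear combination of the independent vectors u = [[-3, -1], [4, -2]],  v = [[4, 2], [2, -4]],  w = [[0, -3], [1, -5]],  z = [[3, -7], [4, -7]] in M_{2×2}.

y = -3u + 2v - 2w - 3z

Identify each element with its coordinate vector in ℝ⁴ via {E₁₁, E₁₂, E₂₁, E₂₂}.
Write y = a₁u + … + a₄z and equate components.
Back-substitution yields (a₁, …, a₄) = (-3, 2, -2, -3).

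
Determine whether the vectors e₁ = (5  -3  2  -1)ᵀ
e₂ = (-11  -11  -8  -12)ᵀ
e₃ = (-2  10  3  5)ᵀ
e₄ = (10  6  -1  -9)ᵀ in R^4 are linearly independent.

linearly independent

Form the 4×4 matrix with these as columns; its determinant is 4576.
A nonzero determinant means the columns are linearly independent.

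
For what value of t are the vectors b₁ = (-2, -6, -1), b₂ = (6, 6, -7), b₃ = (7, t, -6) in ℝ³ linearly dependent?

t = 48/5

The vectors are dependent exactly when the determinant of the matrix with rows b₁, b₂, b₃ vanishes.
Cofactor expansion gives det = 192 - 20*t.
Setting this to zero gives t = 48/5.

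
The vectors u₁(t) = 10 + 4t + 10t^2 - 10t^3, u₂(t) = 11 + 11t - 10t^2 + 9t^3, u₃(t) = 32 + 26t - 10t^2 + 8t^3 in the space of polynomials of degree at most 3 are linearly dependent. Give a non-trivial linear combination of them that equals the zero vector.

u₁ + 2u₂ - u₃ = 0

Pass to coordinate vectors relative to the basis {1, t, …, t^3}.
Set up α₁u₁ + … + α₃u₃ = 0 and solve the homogeneous system.
One solution (up to scaling) is (1, 2, -1).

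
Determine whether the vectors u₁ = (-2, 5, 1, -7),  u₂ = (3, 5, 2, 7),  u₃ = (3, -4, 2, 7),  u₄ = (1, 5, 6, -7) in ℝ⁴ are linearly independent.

linearly independent

The matrix [u₁|u₂|u₃|u₄] has determinant 252.
A nonzero determinant means the columns are linearly independent.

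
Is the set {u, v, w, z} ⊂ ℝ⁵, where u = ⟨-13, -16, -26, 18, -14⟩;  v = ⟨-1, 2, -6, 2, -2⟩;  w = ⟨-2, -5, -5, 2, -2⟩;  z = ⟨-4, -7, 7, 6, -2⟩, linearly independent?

Row-reduce the matrix whose columns are u, v, w, z.
The reduction yields 3 nonzero rows, so the rank is 3.
Since rank 3 < 4, the set is linearly dependent.

linearly dependent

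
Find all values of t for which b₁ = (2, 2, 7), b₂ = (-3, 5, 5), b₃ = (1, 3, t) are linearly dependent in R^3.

t = 59/8

The set is linearly dependent precisely when det[b₁; b₂; b₃] = 0.
Expanding, det = 16*t - 118.
Setting this to zero gives t = 59/8.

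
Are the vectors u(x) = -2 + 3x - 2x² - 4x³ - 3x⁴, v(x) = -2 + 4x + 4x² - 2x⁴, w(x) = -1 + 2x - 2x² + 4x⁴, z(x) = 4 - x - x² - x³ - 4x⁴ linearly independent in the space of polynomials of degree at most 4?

linearly independent

Take coordinates with respect to the standard basis {1, x, …, x⁴}.
Row-reduce the matrix whose columns are u, v, w, z.
The reduction yields 4 nonzero rows, so the rank is 4.
Since rank = 4 (the number of vectors), the set is linearly independent.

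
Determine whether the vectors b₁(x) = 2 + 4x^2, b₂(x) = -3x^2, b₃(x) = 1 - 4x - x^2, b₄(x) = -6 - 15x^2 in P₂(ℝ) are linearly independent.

linearly dependent

Write each element as a coordinate vector in ℝ³ using {1, x, x^2}.
There are 4 vectors in a 3-dimensional space, so they cannot be linearly independent.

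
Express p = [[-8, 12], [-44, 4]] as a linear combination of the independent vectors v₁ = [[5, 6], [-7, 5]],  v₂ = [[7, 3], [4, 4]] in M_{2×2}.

p = 4v₁ - 4v₂

Take coordinate vectors relative to {E₁₁, E₁₂, E₂₁, E₂₂}.
Solve the system with v₁, v₂ as columns and p as the right-hand side.
Row-reducing the augmented matrix gives the unique coefficients (a₁, a₂) = (4, -4).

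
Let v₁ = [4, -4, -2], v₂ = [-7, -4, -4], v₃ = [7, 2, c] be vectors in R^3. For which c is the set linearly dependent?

Place the vectors as rows of a 3×3 matrix; dependence ⇔ determinant zero.
Expanding, det = 116 - 44*c.
This vanishes exactly when c = 29/11.

c = 29/11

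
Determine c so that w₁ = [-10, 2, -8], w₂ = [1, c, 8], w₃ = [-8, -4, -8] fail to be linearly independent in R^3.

c = 25

The vectors are dependent exactly when the determinant of the matrix with rows w₁, w₂, w₃ vanishes.
Cofactor expansion gives det = 16*c - 400.
Solving 16*c - 400 = 0 yields c = 25.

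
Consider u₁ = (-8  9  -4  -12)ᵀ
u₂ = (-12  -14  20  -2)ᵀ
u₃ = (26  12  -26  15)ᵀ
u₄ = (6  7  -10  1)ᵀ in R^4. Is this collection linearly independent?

Form the 4×4 matrix with these as columns; its determinant is 0.
A zero determinant means the columns are linearly dependent.

linearly dependent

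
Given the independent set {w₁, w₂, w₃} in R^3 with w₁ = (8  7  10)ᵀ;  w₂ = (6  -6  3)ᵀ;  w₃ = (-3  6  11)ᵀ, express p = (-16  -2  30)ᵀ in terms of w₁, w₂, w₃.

Write p = c₁w₁ + … + c₃w₃ and equate components.
Row-reducing the augmented matrix gives the unique coefficients (c₁, c₂, c₃) = (-2, 2, 4).

p = -2w₁ + 2w₂ + 4w₃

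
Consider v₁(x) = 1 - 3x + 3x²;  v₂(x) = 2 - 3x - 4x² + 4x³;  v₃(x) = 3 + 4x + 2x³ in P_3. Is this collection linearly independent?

linearly independent

Take coordinates with respect to the standard basis {1, x, …, x³}.
Place the vectors as rows of a 3×4 matrix and reduce to echelon form.
The reduction yields 3 nonzero rows, so the rank is 3.
Since rank = 3 (the number of vectors), the set is linearly independent.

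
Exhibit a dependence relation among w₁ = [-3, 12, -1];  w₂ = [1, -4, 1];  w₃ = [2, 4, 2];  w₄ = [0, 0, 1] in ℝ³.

w₁ + 3w₂ - 2w₄ = 0

Set up α₁w₁ + … + α₄w₄ = 0 and solve the homogeneous system.
The free variable yields coefficients (1, 3, 0, -2) (any nonzero multiple also works).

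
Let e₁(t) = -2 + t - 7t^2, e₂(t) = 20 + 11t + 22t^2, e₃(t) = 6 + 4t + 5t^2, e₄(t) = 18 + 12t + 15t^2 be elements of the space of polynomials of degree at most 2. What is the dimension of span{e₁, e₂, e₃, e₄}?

Use coordinates relative to {1, t, t^2}.
Row-reduce the 4×3 matrix with these as rows.
The echelon form has 2 nonzero rows, so the rank is 2.
(With 4 elements in a 3-dimensional space the rank is at most 3.)

2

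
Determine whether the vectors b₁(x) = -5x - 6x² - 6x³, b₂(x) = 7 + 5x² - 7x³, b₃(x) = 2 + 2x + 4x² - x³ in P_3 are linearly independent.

Take coordinates with respect to the standard basis {1, x, …, x³}.
Row-reduce the matrix whose columns are b₁, b₂, b₃.
The reduction yields 3 nonzero rows, so the rank is 3.
Since rank = 3 (the number of vectors), the set is linearly independent.

linearly independent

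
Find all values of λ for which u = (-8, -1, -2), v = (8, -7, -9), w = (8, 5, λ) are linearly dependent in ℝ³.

λ = 15/2

The set is linearly dependent precisely when det[u; v; w] = 0.
The determinant works out to 64*λ - 480.
This vanishes exactly when λ = 15/2.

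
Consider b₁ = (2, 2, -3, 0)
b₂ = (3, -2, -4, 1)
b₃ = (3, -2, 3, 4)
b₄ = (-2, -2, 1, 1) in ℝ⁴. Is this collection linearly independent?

linearly independent

The matrix [b₁|b₂|b₃|b₄] has determinant -130.
A nonzero determinant means the columns are linearly independent.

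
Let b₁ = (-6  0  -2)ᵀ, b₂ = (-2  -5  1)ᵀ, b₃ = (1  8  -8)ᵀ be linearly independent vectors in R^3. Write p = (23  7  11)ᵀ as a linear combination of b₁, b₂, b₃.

p = -3b₁ - 3b₂ - b₃

Since b₁, b₂, b₃ are independent, the coefficients expressing p are uniquely determined by a linear system.
Row-reducing the augmented matrix gives the unique coefficients (a₁, a₂, a₃) = (-3, -3, -1).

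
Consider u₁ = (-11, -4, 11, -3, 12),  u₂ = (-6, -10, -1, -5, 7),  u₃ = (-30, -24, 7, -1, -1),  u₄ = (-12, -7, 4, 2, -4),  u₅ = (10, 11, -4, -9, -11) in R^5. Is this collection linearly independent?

linearly dependent

The matrix [u₁|u₂|u₃|u₄|u₅] has determinant 0.
A zero determinant means the columns are linearly dependent.
Indeed u₂ - u₃ + 2u₄ = 0.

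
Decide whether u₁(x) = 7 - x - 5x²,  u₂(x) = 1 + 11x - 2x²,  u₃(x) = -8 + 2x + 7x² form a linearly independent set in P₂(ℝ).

linearly independent

Take coordinates with respect to the standard basis {1, x, x²}.
Form the 3×3 matrix with these as columns; its determinant is 108.
A nonzero determinant means the columns are linearly independent.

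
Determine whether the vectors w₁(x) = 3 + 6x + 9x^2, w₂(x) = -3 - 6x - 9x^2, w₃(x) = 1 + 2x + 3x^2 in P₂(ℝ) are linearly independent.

linearly dependent

Take coordinates with respect to the standard basis {1, x, x^2}.
Place the vectors as rows of a 3×3 matrix and reduce to echelon form.
The reduction yields 1 nonzero row, so the rank is 1.
Since rank 1 < 3, the set is linearly dependent.
Indeed w₁ + w₂ = 0.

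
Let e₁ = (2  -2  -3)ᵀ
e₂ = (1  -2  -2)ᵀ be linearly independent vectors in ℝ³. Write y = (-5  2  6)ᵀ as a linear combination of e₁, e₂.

y = -4e₁ + 3e₂

Set up the augmented matrix [e₁ | e₂ | y] and row-reduce.
Row-reducing the augmented matrix gives the unique coefficients (c₁, c₂) = (-4, 3).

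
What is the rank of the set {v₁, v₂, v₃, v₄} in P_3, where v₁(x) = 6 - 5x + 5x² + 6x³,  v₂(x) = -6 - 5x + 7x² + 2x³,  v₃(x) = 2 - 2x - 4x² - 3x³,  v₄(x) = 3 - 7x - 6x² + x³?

rank 4

Represent each element by its coordinate vector in ℝ⁴.
Put the 4×4 matrix [v₁|v₂|v₃|v₄] into echelon form.
There are 4 pivot columns, so rank = 4.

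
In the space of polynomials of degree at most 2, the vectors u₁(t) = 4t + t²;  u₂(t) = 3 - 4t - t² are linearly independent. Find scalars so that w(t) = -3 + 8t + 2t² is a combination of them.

Take coordinate vectors relative to {1, t, t²}.
Write w = α₁u₁ + α₂u₂ and equate components.
The system has the unique solution (α₁, α₂) = (1, -1).

w = u₁ - u₂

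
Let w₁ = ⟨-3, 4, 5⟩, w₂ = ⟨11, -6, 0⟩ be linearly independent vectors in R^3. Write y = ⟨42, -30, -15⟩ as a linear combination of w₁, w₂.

Set up the augmented matrix [w₁ | w₂ | y] and row-reduce.
Row-reducing the augmented matrix gives the unique coefficients (α₁, α₂) = (-3, 3).

y = -3w₁ + 3w₂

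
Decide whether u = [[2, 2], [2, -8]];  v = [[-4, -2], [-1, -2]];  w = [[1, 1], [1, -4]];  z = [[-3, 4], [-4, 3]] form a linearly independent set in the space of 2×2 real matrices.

Take coordinates with respect to the standard basis {E₁₁, E₁₂, E₂₁, E₂₂}.
Place the vectors as rows of a 4×4 matrix and reduce to echelon form.
The reduction yields 3 nonzero rows, so the rank is 3.
Since rank 3 < 4, the set is linearly dependent.

linearly dependent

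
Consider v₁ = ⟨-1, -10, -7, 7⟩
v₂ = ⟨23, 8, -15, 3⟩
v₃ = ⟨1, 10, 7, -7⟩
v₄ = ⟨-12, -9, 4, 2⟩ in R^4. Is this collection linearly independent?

linearly dependent

Row-reduce the matrix whose columns are v₁, v₂, v₃, v₄.
The reduction yields 2 nonzero rows, so the rank is 2.
Since rank 2 < 4, the set is linearly dependent.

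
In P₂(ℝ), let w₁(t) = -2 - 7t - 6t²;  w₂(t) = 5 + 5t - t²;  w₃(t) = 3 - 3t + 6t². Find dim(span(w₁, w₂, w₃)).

Use coordinates relative to {1, t, t²}.
Form the matrix with w₁, w₂, w₃ as columns and reduce.
Exactly 3 pivots survive; hence the rank is 3.

3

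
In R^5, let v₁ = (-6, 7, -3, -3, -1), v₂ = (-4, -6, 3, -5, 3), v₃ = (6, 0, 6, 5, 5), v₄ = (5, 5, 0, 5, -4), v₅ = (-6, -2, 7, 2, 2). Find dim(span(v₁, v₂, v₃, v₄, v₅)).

5

Row-reduce the 5×5 matrix with these as rows.
There are 5 pivot columns, so rank = 5.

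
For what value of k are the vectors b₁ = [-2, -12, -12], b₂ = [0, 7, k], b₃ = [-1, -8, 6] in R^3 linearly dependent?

k = -42

Place the vectors as rows of a 3×3 matrix; dependence ⇔ determinant zero.
Expanding, det = -4*k - 168.
Setting this to zero gives k = -42.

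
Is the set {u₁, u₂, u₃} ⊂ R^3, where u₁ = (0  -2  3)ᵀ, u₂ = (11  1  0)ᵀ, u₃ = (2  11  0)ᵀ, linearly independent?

linearly independent

Place the vectors as rows of a 3×3 matrix and reduce to echelon form.
The reduction yields 3 nonzero rows, so the rank is 3.
Since rank = 3 (the number of vectors), the set is linearly independent.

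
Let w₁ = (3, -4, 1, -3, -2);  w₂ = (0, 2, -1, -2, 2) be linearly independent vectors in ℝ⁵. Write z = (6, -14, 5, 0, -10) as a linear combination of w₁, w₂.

z = 2w₁ - 3w₂

Write z = c₁w₁ + c₂w₂ and equate components.
Row-reducing the augmented matrix gives the unique coefficients (c₁, c₂) = (2, -3).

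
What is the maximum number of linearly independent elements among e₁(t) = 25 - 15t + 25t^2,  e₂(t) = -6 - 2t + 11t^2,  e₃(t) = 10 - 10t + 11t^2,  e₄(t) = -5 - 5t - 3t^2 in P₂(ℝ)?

3

Represent each element by its coordinate vector in ℝ³.
Row-reduce the 4×3 matrix with these as rows.
The echelon form has 3 nonzero rows, so the rank is 3.
(With 4 elements in a 3-dimensional space the rank is at most 3.)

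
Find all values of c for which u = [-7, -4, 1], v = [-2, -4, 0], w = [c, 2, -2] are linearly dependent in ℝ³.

Place the vectors as rows of a 3×3 matrix; dependence ⇔ determinant zero.
Expanding, det = 4*c - 44.
Solving 4*c - 44 = 0 yields c = 11.

c = 11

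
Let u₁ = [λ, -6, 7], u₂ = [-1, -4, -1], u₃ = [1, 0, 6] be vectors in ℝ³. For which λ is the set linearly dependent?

The vectors are dependent exactly when the determinant of the matrix with rows u₁, u₂, u₃ vanishes.
Cofactor expansion gives det = -24*λ - 2.
Setting this to zero gives λ = -1/12.

λ = -1/12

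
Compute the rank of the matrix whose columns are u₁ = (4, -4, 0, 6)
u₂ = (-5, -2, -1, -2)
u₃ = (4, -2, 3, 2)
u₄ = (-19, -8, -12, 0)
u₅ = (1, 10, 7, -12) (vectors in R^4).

Form the matrix with u₁, u₂, u₃, u₄, u₅ as columns and reduce.
There are 3 pivot columns, so rank = 3.
(With 5 elements in a 4-dimensional space the rank is at most 4.)

3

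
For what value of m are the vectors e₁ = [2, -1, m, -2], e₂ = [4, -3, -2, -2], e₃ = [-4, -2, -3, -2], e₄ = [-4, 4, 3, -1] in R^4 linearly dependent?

Place the vectors as rows of a 4×4 matrix; dependence ⇔ determinant zero.
The determinant works out to 76*m + 38.
Solving 76*m + 38 = 0 yields m = -1/2.

m = -1/2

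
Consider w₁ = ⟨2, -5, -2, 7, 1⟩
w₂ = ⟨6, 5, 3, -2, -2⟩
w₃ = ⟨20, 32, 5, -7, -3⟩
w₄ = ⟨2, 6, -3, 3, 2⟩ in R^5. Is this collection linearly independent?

Row-reduce the matrix whose columns are w₁, w₂, w₃, w₄.
The reduction yields 3 nonzero rows, so the rank is 3.
Since rank 3 < 4, the set is linearly dependent.
Indeed w₁ - 3w₂ + w₃ - 2w₄ = 0.

linearly dependent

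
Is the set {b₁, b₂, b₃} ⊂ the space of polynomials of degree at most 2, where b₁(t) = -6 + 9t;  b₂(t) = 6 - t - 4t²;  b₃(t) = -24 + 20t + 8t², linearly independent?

linearly dependent

Write each element as a coordinate vector in ℝ³ using {1, t, t²}.
Place the vectors as rows of a 3×3 matrix and reduce to echelon form.
The reduction yields 2 nonzero rows, so the rank is 2.
Since rank 2 < 3, the set is linearly dependent.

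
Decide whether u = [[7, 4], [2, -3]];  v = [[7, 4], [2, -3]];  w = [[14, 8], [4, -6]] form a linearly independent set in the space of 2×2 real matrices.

Write each element as a coordinate vector in ℝ⁴ using {E₁₁, E₁₂, E₂₁, E₂₂}.
Place the vectors as rows of a 3×4 matrix and reduce to echelon form.
The reduction yields 1 nonzero row, so the rank is 1.
Since rank 1 < 3, the set is linearly dependent.
Indeed u - v = 0.

linearly dependent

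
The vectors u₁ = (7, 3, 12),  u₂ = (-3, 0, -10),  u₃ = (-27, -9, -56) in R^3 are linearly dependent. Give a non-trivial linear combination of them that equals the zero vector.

Solve the homogeneous system with u₁, u₂, u₃ as columns by row-reducing the coefficient matrix.
The free variable yields coefficients (3, -2, 1) (any nonzero multiple also works).

3u₁ - 2u₂ + u₃ = 0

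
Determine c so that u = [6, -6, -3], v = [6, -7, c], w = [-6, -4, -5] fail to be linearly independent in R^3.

c = -19/5

The vectors are dependent exactly when the determinant of the matrix with rows u, v, w vanishes.
Expanding, det = 60*c + 228.
Setting this to zero gives c = -19/5.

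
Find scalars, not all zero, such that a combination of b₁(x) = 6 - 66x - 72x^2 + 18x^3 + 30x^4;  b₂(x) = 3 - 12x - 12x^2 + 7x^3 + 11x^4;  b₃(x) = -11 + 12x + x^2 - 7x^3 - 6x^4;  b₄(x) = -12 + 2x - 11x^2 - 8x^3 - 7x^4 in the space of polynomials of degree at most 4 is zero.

Take coordinates with respect to {1, x, …, x^4}.
Write the vectors as columns of a matrix and find a nonzero vector in its null space.
One solution (up to scaling) is (1, -3, 3, -3).

b₁ - 3b₂ + 3b₃ - 3b₄ = 0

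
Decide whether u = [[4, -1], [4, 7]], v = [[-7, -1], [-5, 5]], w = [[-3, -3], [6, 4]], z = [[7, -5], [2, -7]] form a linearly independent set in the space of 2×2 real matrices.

linearly independent

Write each element as a coordinate vector in ℝ⁴ using {E₁₁, E₁₂, E₂₁, E₂₂}.
The matrix [u|v|w|z] has determinant 3891.
A nonzero determinant means the columns are linearly independent.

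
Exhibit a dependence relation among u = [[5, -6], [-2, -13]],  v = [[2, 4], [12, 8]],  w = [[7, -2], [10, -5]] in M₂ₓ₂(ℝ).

u + v - w = 0

Pass to coordinate vectors relative to the basis {E₁₁, E₁₂, E₂₁, E₂₂}.
Row-reduce the matrix with u, v, w as columns; the null space gives the coefficients.
The free variable yields coefficients (1, 1, -1) (any nonzero multiple also works).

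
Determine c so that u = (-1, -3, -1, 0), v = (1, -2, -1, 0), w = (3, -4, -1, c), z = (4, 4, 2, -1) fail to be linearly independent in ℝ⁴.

Dependence holds iff the 4×4 matrix [u v w z] is singular.
Expanding, det = -6*c - 6.
Setting this to zero gives c = -1.

c = -1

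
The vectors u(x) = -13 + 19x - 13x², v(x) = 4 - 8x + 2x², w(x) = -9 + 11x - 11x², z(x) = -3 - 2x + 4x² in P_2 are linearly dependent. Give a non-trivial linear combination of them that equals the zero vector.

Write each element as a vector in ℝ³ using {1, x, x²}.
Row-reduce the matrix with u, v, w, z as columns; the null space gives the coefficients.
A generator of the null space is (1, 1, -1, 0).

u + v - w = 0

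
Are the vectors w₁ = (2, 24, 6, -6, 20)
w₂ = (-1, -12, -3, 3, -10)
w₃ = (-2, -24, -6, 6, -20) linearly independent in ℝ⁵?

linearly dependent

Place the vectors as rows of a 3×5 matrix and reduce to echelon form.
The reduction yields 1 nonzero row, so the rank is 1.
Since rank 1 < 3, the set is linearly dependent.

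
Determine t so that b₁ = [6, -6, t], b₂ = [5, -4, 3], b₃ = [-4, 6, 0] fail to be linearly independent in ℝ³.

t = 18/7

The vectors are dependent exactly when the determinant of the matrix with rows b₁, b₂, b₃ vanishes.
Expanding, det = 14*t - 36.
Setting this to zero gives t = 18/7.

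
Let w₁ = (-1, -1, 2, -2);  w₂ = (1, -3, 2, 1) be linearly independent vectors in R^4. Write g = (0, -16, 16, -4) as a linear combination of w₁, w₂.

Set up the augmented matrix [w₁ | w₂ | g] and row-reduce.
Back-substitution yields (c₁, c₂) = (4, 4).

g = 4w₁ + 4w₂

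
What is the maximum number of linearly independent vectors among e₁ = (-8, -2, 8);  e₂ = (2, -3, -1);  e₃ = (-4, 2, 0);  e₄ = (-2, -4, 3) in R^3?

3

Apply Gaussian elimination to the matrix whose rows are e₁, e₂, e₃, e₄.
There are 3 pivot columns, so rank = 3.
(With 4 elements in a 3-dimensional space the rank is at most 3.)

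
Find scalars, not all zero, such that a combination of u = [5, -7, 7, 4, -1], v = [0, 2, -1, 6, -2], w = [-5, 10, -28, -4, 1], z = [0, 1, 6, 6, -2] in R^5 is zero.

u - 3v + w + 3z = 0

Set up α₁u + … + α₄z = 0 and solve the homogeneous system.
The free variable yields coefficients (1, -3, 1, 3) (any nonzero multiple also works).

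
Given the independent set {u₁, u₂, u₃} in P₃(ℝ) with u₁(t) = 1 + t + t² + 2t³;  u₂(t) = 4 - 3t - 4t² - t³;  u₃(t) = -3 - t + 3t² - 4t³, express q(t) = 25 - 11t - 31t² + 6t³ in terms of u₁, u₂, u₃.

Identify each element with its coordinate vector in ℝ⁴ via {1, t, …, t³}.
Set up the augmented matrix [u₁ | u₂ | u₃ | q] and row-reduce.
Back-substitution yields (α₁, α₂, α₃) = (-3, 4, -4).

q = -3u₁ + 4u₂ - 4u₃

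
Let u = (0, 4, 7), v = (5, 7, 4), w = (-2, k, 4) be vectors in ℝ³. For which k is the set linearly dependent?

k = 2/5

The vectors are dependent exactly when the determinant of the matrix with rows u, v, w vanishes.
Expanding, det = 35*k - 14.
Solving 35*k - 14 = 0 yields k = 2/5.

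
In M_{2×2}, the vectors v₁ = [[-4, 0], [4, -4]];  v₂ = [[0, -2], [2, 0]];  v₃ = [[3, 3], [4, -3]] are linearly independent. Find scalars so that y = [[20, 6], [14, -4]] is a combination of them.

y = -2v₁ + 3v₂ + 4v₃

Identify each element with its coordinate vector in ℝ⁴ via {E₁₁, E₁₂, E₂₁, E₂₂}.
Solve the system with v₁, v₂, v₃ as columns and y as the right-hand side.
The system has the unique solution (α₁, α₂, α₃) = (-2, 3, 4).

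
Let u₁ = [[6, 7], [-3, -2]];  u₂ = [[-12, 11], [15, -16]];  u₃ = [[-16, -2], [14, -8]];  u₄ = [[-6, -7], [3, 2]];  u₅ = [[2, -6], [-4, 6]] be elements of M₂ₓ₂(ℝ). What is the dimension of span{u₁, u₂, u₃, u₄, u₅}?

dim = 2

Use coordinates relative to {E₁₁, E₁₂, E₂₁, E₂₂}.
Apply Gaussian elimination to the matrix whose rows are u₁, u₂, u₃, u₄, u₅.
Reduction leaves 2 leading entries, giving rank 2.
(With 5 elements in a 4-dimensional space the rank is at most 4.)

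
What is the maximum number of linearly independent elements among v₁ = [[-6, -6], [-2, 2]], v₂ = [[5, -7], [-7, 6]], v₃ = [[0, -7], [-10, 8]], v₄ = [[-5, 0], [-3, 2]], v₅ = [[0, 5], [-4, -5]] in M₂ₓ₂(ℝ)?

Represent each element by its coordinate vector in ℝ⁴.
Form the matrix with v₁, v₂, v₃, v₄, v₅ as columns and reduce.
There are 4 pivot columns, so rank = 4.
(With 5 elements in a 4-dimensional space the rank is at most 4.)

4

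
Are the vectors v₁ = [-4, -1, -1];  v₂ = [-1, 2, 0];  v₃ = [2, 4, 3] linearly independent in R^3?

The matrix [v₁|v₂|v₃] has determinant -19.
A nonzero determinant means the columns are linearly independent.

linearly independent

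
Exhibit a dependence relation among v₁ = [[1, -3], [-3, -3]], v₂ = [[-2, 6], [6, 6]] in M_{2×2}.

2v₁ + v₂ = 0

Take coordinates with respect to {E₁₁, E₁₂, E₂₁, E₂₂}.
Row-reduce the matrix with v₁, v₂ as columns; the null space gives the coefficients.
A generator of the null space is (2, 1).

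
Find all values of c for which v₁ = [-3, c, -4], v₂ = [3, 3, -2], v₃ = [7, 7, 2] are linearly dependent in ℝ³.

c = -3

The vectors are dependent exactly when the determinant of the matrix with rows v₁, v₂, v₃ vanishes.
The determinant works out to -20*c - 60.
Setting this to zero gives c = -3.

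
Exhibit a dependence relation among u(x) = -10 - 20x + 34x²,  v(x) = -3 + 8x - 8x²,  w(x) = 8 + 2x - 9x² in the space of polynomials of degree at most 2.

u + 2v + 2w = 0

Write each element as a vector in ℝ³ using {1, x, x²}.
Row-reduce the matrix with u, v, w as columns; the null space gives the coefficients.
The free variable yields coefficients (1, 2, 2) (any nonzero multiple also works).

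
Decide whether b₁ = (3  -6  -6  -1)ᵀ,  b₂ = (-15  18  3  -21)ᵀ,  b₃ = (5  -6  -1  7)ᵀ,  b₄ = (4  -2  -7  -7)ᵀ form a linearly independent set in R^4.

linearly dependent

One vector is a scalar multiple of another, so the set is dependent.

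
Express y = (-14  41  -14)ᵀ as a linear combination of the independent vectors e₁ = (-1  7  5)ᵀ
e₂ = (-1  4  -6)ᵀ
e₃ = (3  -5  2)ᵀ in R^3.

Solve the system with e₁, e₂, e₃ as columns and y as the right-hand side.
Back-substitution yields (c₁, c₂, c₃) = (2, 3, -3).

y = 2e₁ + 3e₂ - 3e₃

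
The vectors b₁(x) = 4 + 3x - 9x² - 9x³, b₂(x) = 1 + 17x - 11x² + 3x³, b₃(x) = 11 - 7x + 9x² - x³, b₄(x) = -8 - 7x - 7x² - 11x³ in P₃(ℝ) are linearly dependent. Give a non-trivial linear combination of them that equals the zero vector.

Take coordinates with respect to {1, x, …, x³}.
Solve the homogeneous system with b₁, b₂, b₃, b₄ as columns by row-reducing the coefficient matrix.
One solution (up to scaling) is (1, -1, -1, -1).

b₁ - b₂ - b₃ - b₄ = 0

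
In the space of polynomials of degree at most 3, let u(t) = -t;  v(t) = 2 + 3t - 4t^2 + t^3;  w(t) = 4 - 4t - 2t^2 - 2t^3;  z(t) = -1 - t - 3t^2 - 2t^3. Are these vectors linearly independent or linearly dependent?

Take coordinates with respect to the standard basis {1, t, …, t^3}.
The matrix [u|v|w|z] has determinant -58.
A nonzero determinant means the columns are linearly independent.

linearly independent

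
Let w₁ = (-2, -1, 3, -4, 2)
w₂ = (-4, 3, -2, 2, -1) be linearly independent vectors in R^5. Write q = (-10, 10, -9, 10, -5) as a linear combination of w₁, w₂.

Since w₁, w₂ are independent, the coefficients expressing q are uniquely determined by a linear system.
The system has the unique solution (α₁, α₂) = (-1, 3).

q = -w₁ + 3w₂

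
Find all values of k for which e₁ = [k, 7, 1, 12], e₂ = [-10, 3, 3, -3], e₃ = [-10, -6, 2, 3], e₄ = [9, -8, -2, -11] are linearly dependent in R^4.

k = -17/3

Dependence holds iff the 4×4 matrix [e₁ e₂ e₃ e₄] is singular.
The determinant works out to -402*k - 2278.
Solving -402*k - 2278 = 0 yields k = -17/3.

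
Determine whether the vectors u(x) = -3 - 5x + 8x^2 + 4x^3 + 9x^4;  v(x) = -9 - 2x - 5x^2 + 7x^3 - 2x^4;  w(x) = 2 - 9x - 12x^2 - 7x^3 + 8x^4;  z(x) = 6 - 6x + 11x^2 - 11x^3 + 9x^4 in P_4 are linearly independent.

linearly independent

Take coordinates with respect to the standard basis {1, x, …, x^4}.
Row-reduce the matrix whose columns are u, v, w, z.
The reduction yields 4 nonzero rows, so the rank is 4.
Since rank = 4 (the number of vectors), the set is linearly independent.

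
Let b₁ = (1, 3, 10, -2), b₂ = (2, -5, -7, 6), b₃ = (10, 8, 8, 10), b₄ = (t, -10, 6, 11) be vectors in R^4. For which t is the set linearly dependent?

Place the vectors as rows of a 4×4 matrix; dependence ⇔ determinant zero.
Cofactor expansion gives det = 4158 - 594*t.
Setting this to zero gives t = 7.

t = 7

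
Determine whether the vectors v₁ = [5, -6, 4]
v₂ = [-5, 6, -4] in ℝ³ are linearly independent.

linearly dependent

Place the vectors as rows of a 2×3 matrix and reduce to echelon form.
The reduction yields 1 nonzero row, so the rank is 1.
Since rank 1 < 2, the set is linearly dependent.
Indeed v₁ + v₂ = 0.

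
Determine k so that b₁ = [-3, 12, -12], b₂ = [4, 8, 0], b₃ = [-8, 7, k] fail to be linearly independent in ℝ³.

The vectors are dependent exactly when the determinant of the matrix with rows b₁, b₂, b₃ vanishes.
Expanding, det = -72*k - 1104.
Setting this to zero gives k = -46/3.

k = -46/3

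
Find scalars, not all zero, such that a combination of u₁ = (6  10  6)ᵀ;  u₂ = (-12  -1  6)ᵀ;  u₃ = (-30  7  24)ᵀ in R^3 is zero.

u₁ + 3u₂ - u₃ = 0

Set up α₁u₁ + … + α₃u₃ = 0 and solve the homogeneous system.
One solution (up to scaling) is (1, 3, -1).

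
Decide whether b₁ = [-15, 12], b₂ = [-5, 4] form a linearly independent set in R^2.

linearly dependent

Place the vectors as rows of a 2×2 matrix and reduce to echelon form.
The reduction yields 1 nonzero row, so the rank is 1.
Since rank 1 < 2, the set is linearly dependent.
Indeed b₁ - 3b₂ = 0.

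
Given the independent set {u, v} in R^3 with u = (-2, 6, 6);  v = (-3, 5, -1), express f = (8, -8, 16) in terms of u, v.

f = 2u - 4v

Since u, v are independent, the coefficients expressing f are uniquely determined by a linear system.
Back-substitution yields (c₁, c₂) = (2, -4).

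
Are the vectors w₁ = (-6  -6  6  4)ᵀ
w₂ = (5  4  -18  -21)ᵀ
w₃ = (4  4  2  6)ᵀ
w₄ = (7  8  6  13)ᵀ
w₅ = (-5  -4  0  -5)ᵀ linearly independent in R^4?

linearly dependent

There are 5 vectors in a 4-dimensional space, so they cannot be linearly independent.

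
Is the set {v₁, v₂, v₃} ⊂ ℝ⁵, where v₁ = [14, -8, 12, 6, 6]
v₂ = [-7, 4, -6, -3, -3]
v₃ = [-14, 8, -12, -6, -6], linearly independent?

linearly dependent

Place the vectors as rows of a 3×5 matrix and reduce to echelon form.
The reduction yields 1 nonzero row, so the rank is 1.
Since rank 1 < 3, the set is linearly dependent.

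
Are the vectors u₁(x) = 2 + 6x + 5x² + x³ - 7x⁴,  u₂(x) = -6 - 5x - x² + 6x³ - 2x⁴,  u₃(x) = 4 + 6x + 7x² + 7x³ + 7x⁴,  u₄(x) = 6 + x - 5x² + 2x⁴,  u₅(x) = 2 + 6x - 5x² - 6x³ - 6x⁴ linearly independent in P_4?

Take coordinates with respect to the standard basis {1, x, …, x⁴}.
Row-reduce the matrix whose columns are u₁, u₂, u₃, u₄, u₅.
The reduction yields 5 nonzero rows, so the rank is 5.
Since rank = 5 (the number of vectors), the set is linearly independent.

linearly independent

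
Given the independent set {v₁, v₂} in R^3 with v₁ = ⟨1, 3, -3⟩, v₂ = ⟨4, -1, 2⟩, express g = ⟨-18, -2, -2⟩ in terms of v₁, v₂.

g = -2v₁ - 4v₂

Since v₁, v₂ are independent, the coefficients expressing g are uniquely determined by a linear system.
Row-reducing the augmented matrix gives the unique coefficients (a₁, a₂) = (-2, -4).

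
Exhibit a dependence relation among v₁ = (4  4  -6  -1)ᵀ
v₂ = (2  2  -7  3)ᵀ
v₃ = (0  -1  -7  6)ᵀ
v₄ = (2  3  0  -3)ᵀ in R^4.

Row-reduce the matrix with v₁, v₂, v₃, v₄ as columns; the null space gives the coefficients.
The free variable yields coefficients (0, 1, -1, -1) (any nonzero multiple also works).

v₂ - v₃ - v₄ = 0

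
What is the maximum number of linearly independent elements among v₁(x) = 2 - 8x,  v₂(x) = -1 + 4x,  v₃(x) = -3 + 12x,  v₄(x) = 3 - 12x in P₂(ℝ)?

1

Use coordinates relative to {1, x, x^2}.
Form the matrix with v₁, v₂, v₃, v₄ as columns and reduce.
The echelon form has 1 nonzero row, so the rank is 1.
(With 4 elements in a 3-dimensional space the rank is at most 3.)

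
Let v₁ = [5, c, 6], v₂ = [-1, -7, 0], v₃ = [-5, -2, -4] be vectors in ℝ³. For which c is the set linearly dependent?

c = -29/2

The vectors are dependent exactly when the determinant of the matrix with rows v₁, v₂, v₃ vanishes.
Cofactor expansion gives det = -4*c - 58.
Solving -4*c - 58 = 0 yields c = -29/2.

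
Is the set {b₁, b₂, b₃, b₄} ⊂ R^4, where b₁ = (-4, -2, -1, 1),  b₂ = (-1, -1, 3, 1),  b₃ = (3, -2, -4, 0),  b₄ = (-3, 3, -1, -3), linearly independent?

linearly independent

Row-reduce the matrix whose columns are b₁, b₂, b₃, b₄.
The reduction yields 4 nonzero rows, so the rank is 4.
Since rank = 4 (the number of vectors), the set is linearly independent.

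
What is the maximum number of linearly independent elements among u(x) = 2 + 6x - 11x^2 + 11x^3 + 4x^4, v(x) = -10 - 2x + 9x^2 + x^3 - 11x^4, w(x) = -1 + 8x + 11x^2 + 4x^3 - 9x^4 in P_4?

Use coordinates relative to {1, x, …, x^4}.
Row-reduce the 3×5 matrix with these as rows.
Exactly 3 pivots survive; hence the rank is 3.

3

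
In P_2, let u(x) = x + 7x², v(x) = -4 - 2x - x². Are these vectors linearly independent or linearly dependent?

linearly independent

Write each element as a coordinate vector in ℝ³ using {1, x, x²}.
Row-reduce the matrix whose columns are u, v.
The reduction yields 2 nonzero rows, so the rank is 2.
Since rank = 2 (the number of vectors), the set is linearly independent.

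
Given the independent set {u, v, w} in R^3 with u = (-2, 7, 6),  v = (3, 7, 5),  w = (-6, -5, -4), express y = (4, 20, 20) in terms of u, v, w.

y = 4u - 4v - 4w

Set up the augmented matrix [u | v | w | y] and row-reduce.
Back-substitution yields (c₁, c₂, c₃) = (4, -4, -4).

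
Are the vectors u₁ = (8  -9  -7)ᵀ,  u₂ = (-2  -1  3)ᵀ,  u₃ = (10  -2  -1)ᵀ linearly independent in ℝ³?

The matrix [u₁|u₂|u₃] has determinant -294.
A nonzero determinant means the columns are linearly independent.

linearly independent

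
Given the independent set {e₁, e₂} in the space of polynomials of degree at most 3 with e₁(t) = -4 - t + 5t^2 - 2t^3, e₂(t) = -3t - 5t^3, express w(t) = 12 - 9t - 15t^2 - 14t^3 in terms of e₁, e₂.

Take coordinate vectors relative to {1, t, …, t^3}.
Since e₁, e₂ are independent, the coefficients expressing w are uniquely determined by a linear system.
The system has the unique solution (a₁, a₂) = (-3, 4).

w = -3e₁ + 4e₂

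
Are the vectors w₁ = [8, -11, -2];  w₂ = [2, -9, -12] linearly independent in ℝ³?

Place the vectors as rows of a 2×3 matrix and reduce to echelon form.
The reduction yields 2 nonzero rows, so the rank is 2.
Since rank = 2 (the number of vectors), the set is linearly independent.

linearly independent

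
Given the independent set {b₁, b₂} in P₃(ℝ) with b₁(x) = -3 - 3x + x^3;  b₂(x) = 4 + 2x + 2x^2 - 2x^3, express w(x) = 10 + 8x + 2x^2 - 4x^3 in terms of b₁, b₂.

Identify each element with its coordinate vector in ℝ⁴ via {1, x, …, x^3}.
Set up the augmented matrix [b₁ | b₂ | w] and row-reduce.
Row-reducing the augmented matrix gives the unique coefficients (a₁, a₂) = (-2, 1).

w = -2b₁ + b₂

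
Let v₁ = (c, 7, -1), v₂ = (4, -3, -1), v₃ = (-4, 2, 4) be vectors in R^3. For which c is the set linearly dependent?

c = -8

The set is linearly dependent precisely when det[v₁; v₂; v₃] = 0.
Cofactor expansion gives det = -10*c - 80.
Setting this to zero gives c = -8.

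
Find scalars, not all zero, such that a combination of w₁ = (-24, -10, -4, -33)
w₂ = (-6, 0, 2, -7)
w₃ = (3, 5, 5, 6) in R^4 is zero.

Write the vectors as columns of a matrix and find a nonzero vector in its null space.
The free variable yields coefficients (1, -3, 2) (any nonzero multiple also works).

w₁ - 3w₂ + 2w₃ = 0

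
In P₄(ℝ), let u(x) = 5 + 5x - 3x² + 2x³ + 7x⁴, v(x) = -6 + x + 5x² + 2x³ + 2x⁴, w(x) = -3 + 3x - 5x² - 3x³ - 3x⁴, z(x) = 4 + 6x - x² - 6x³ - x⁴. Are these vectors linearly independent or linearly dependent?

linearly independent

Take coordinates with respect to the standard basis {1, x, …, x⁴}.
Row-reduce the matrix whose columns are u, v, w, z.
The reduction yields 4 nonzero rows, so the rank is 4.
Since rank = 4 (the number of vectors), the set is linearly independent.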